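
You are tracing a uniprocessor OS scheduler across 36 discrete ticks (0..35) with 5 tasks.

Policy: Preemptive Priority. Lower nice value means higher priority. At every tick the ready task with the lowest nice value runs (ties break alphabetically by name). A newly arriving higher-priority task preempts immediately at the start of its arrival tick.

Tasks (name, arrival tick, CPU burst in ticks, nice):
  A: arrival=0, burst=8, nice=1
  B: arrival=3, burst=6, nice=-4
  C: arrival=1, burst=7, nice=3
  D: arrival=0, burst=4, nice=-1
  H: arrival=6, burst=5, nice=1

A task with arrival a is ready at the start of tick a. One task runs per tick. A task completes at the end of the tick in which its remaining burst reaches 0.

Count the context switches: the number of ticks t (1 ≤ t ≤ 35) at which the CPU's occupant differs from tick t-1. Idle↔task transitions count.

context switches = 6

t=0: ready={A,D} → run D
t=1: ready={A,C,D} → run D
t=2: ready={A,C,D} → run D
t=3: ready={A,B,C,D} → run B
t=4: ready={A,B,C,D} → run B
t=5: ready={A,B,C,D} → run B
t=6: ready={A,B,C,D,H} → run B
t=7: ready={A,B,C,D,H} → run B
t=8: ready={A,B,C,D,H} → run B
t=9: ready={A,C,D,H} → run D
t=10: ready={A,C,H} → run A
t=11: ready={A,C,H} → run A
t=12: ready={A,C,H} → run A
t=13: ready={A,C,H} → run A
t=14: ready={A,C,H} → run A
t=15: ready={A,C,H} → run A
t=16: ready={A,C,H} → run A
t=17: ready={A,C,H} → run A
t=18: ready={C,H} → run H
t=19: ready={C,H} → run H
t=20: ready={C,H} → run H
t=21: ready={C,H} → run H
t=22: ready={C,H} → run H
t=23: ready={C} → run C
t=24: ready={C} → run C
t=25: ready={C} → run C
t=26: ready={C} → run C
t=27: ready={C} → run C
t=28: ready={C} → run C
t=29: ready={C} → run C
t=30: (idle)
t=31: (idle)
t=32: (idle)
t=33: (idle)
t=34: (idle)
t=35: (idle)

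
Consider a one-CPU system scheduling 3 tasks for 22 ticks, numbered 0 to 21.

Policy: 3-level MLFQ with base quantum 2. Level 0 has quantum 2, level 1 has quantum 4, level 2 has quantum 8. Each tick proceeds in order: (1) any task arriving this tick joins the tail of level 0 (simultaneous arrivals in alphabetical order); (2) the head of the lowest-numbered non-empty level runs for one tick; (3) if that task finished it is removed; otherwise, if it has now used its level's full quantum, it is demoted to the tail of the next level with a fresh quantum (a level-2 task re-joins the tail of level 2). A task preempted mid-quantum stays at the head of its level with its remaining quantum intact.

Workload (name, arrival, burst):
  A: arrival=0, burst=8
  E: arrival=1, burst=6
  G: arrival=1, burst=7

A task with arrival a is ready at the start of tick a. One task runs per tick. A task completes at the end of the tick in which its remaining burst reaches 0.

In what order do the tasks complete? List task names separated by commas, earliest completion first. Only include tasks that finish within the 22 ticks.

completion order = E, A, G

t=0: L0/L1/L2 = A/-/- → run A
t=1: L0/L1/L2 = AEG/-/- → run A
t=2: L0/L1/L2 = EG/A/- → run E
t=3: L0/L1/L2 = EG/A/- → run E
t=4: L0/L1/L2 = G/AE/- → run G
t=5: L0/L1/L2 = G/AE/- → run G
t=6: L0/L1/L2 = -/AEG/- → run A
t=7: L0/L1/L2 = -/AEG/- → run A
t=8: L0/L1/L2 = -/AEG/- → run A
t=9: L0/L1/L2 = -/AEG/- → run A
t=10: L0/L1/L2 = -/EG/A → run E
t=11: L0/L1/L2 = -/EG/A → run E
t=12: L0/L1/L2 = -/EG/A → run E
t=13: L0/L1/L2 = -/EG/A → run E
t=14: L0/L1/L2 = -/G/A → run G
t=15: L0/L1/L2 = -/G/A → run G
t=16: L0/L1/L2 = -/G/A → run G
t=17: L0/L1/L2 = -/G/A → run G
t=18: L0/L1/L2 = -/-/AG → run A
t=19: L0/L1/L2 = -/-/AG → run A
t=20: L0/L1/L2 = -/-/G → run G
t=21: (idle)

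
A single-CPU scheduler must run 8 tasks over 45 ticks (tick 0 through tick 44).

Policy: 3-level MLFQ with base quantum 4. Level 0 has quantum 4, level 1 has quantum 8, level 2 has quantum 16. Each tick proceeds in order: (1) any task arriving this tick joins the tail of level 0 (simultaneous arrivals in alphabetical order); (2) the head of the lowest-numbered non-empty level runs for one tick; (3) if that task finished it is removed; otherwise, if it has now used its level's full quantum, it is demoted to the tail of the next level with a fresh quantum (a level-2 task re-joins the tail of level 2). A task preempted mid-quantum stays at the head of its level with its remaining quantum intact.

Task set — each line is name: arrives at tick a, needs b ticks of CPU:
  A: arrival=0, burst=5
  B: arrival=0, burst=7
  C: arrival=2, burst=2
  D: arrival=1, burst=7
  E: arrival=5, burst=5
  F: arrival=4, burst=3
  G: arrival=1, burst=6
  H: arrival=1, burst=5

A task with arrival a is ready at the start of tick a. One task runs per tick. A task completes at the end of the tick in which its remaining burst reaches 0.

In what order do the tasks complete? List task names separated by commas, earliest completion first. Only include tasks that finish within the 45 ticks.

t=0: L0/L1/L2 = AB/-/- → run A
t=1: L0/L1/L2 = ABDGH/-/- → run A
t=2: L0/L1/L2 = ABDGHC/-/- → run A
t=3: L0/L1/L2 = ABDGHC/-/- → run A
t=4: L0/L1/L2 = BDGHCF/A/- → run B
t=5: L0/L1/L2 = BDGHCFE/A/- → run B
t=6: L0/L1/L2 = BDGHCFE/A/- → run B
t=7: L0/L1/L2 = BDGHCFE/A/- → run B
t=8: L0/L1/L2 = DGHCFE/AB/- → run D
t=9: L0/L1/L2 = DGHCFE/AB/- → run D
t=10: L0/L1/L2 = DGHCFE/AB/- → run D
t=11: L0/L1/L2 = DGHCFE/AB/- → run D
t=12: L0/L1/L2 = GHCFE/ABD/- → run G
t=13: L0/L1/L2 = GHCFE/ABD/- → run G
t=14: L0/L1/L2 = GHCFE/ABD/- → run G
t=15: L0/L1/L2 = GHCFE/ABD/- → run G
t=16: L0/L1/L2 = HCFE/ABDG/- → run H
t=17: L0/L1/L2 = HCFE/ABDG/- → run H
t=18: L0/L1/L2 = HCFE/ABDG/- → run H
t=19: L0/L1/L2 = HCFE/ABDG/- → run H
t=20: L0/L1/L2 = CFE/ABDGH/- → run C
t=21: L0/L1/L2 = CFE/ABDGH/- → run C
t=22: L0/L1/L2 = FE/ABDGH/- → run F
t=23: L0/L1/L2 = FE/ABDGH/- → run F
t=24: L0/L1/L2 = FE/ABDGH/- → run F
t=25: L0/L1/L2 = E/ABDGH/- → run E
t=26: L0/L1/L2 = E/ABDGH/- → run E
t=27: L0/L1/L2 = E/ABDGH/- → run E
t=28: L0/L1/L2 = E/ABDGH/- → run E
t=29: L0/L1/L2 = -/ABDGHE/- → run A
t=30: L0/L1/L2 = -/BDGHE/- → run B
t=31: L0/L1/L2 = -/BDGHE/- → run B
t=32: L0/L1/L2 = -/BDGHE/- → run B
t=33: L0/L1/L2 = -/DGHE/- → run D
t=34: L0/L1/L2 = -/DGHE/- → run D
t=35: L0/L1/L2 = -/DGHE/- → run D
t=36: L0/L1/L2 = -/GHE/- → run G
t=37: L0/L1/L2 = -/GHE/- → run G
t=38: L0/L1/L2 = -/HE/- → run H
t=39: L0/L1/L2 = -/E/- → run E
t=40: (idle)
t=41: (idle)
t=42: (idle)
t=43: (idle)
t=44: (idle)

completion order = C, F, A, B, D, G, H, E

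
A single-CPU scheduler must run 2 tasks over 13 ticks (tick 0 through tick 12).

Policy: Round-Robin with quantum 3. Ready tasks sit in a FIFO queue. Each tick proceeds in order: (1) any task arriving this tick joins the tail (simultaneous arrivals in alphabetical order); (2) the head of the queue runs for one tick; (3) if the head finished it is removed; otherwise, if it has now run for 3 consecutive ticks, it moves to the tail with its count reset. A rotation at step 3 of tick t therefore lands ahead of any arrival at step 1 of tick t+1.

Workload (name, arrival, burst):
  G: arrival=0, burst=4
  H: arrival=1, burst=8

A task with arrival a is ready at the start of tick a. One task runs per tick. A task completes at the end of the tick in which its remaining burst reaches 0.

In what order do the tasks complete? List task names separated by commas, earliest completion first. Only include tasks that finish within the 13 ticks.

t=0: queue=[G] q_used=0 → run G
t=1: queue=[G,H] q_used=1 → run G
t=2: queue=[G,H] q_used=2 → run G
t=3: queue=[H,G] q_used=0 → run H
t=4: queue=[H,G] q_used=1 → run H
t=5: queue=[H,G] q_used=2 → run H
t=6: queue=[G,H] q_used=0 → run G
t=7: queue=[H] q_used=0 → run H
t=8: queue=[H] q_used=1 → run H
t=9: queue=[H] q_used=2 → run H
t=10: queue=[H] q_used=0 → run H
t=11: queue=[H] q_used=1 → run H
t=12: (idle)

completion order = G, H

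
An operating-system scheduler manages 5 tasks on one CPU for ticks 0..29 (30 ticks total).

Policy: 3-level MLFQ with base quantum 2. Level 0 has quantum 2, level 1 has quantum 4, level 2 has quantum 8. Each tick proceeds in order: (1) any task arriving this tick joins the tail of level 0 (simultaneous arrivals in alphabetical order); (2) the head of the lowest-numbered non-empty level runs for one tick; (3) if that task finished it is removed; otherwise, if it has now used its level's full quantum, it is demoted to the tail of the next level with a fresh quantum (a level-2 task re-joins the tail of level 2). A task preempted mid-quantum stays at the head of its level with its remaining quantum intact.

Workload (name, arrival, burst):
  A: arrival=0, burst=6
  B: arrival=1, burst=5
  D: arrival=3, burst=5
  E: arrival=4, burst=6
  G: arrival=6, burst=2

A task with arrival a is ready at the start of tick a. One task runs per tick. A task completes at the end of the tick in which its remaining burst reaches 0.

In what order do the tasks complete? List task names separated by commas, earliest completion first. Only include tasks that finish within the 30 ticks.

t=0: L0/L1/L2 = A/-/- → run A
t=1: L0/L1/L2 = AB/-/- → run A
t=2: L0/L1/L2 = B/A/- → run B
t=3: L0/L1/L2 = BD/A/- → run B
t=4: L0/L1/L2 = DE/AB/- → run D
t=5: L0/L1/L2 = DE/AB/- → run D
t=6: L0/L1/L2 = EG/ABD/- → run E
t=7: L0/L1/L2 = EG/ABD/- → run E
t=8: L0/L1/L2 = G/ABDE/- → run G
t=9: L0/L1/L2 = G/ABDE/- → run G
t=10: L0/L1/L2 = -/ABDE/- → run A
t=11: L0/L1/L2 = -/ABDE/- → run A
t=12: L0/L1/L2 = -/ABDE/- → run A
t=13: L0/L1/L2 = -/ABDE/- → run A
t=14: L0/L1/L2 = -/BDE/- → run B
t=15: L0/L1/L2 = -/BDE/- → run B
t=16: L0/L1/L2 = -/BDE/- → run B
t=17: L0/L1/L2 = -/DE/- → run D
t=18: L0/L1/L2 = -/DE/- → run D
t=19: L0/L1/L2 = -/DE/- → run D
t=20: L0/L1/L2 = -/E/- → run E
t=21: L0/L1/L2 = -/E/- → run E
t=22: L0/L1/L2 = -/E/- → run E
t=23: L0/L1/L2 = -/E/- → run E
t=24: (idle)
t=25: (idle)
t=26: (idle)
t=27: (idle)
t=28: (idle)
t=29: (idle)

completion order = G, A, B, D, E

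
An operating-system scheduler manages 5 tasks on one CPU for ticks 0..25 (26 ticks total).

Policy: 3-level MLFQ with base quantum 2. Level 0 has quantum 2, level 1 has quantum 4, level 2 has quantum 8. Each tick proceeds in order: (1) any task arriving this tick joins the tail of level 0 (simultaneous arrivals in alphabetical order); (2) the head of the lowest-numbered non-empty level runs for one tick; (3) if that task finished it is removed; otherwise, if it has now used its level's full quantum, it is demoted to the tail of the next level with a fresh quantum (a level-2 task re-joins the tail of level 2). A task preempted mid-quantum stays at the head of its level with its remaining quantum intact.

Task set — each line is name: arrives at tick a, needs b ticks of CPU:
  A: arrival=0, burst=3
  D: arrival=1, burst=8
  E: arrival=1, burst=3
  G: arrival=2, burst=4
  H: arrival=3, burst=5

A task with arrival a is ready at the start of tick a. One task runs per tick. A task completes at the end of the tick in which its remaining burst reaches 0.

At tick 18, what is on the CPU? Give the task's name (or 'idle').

t=0: L0/L1/L2 = A/-/- → run A
t=1: L0/L1/L2 = ADE/-/- → run A
t=2: L0/L1/L2 = DEG/A/- → run D
t=3: L0/L1/L2 = DEGH/A/- → run D
t=4: L0/L1/L2 = EGH/AD/- → run E
t=5: L0/L1/L2 = EGH/AD/- → run E
t=6: L0/L1/L2 = GH/ADE/- → run G
t=7: L0/L1/L2 = GH/ADE/- → run G
t=8: L0/L1/L2 = H/ADEG/- → run H
t=9: L0/L1/L2 = H/ADEG/- → run H
t=10: L0/L1/L2 = -/ADEGH/- → run A
t=11: L0/L1/L2 = -/DEGH/- → run D
t=12: L0/L1/L2 = -/DEGH/- → run D
t=13: L0/L1/L2 = -/DEGH/- → run D
t=14: L0/L1/L2 = -/DEGH/- → run D
t=15: L0/L1/L2 = -/EGH/D → run E
t=16: L0/L1/L2 = -/GH/D → run G
t=17: L0/L1/L2 = -/GH/D → run G
t=18: L0/L1/L2 = -/H/D → run H
t=19: L0/L1/L2 = -/H/D → run H
t=20: L0/L1/L2 = -/H/D → run H
t=21: L0/L1/L2 = -/-/D → run D
t=22: L0/L1/L2 = -/-/D → run D
t=23: (idle)
t=24: (idle)
t=25: (idle)

running at tick 18 = H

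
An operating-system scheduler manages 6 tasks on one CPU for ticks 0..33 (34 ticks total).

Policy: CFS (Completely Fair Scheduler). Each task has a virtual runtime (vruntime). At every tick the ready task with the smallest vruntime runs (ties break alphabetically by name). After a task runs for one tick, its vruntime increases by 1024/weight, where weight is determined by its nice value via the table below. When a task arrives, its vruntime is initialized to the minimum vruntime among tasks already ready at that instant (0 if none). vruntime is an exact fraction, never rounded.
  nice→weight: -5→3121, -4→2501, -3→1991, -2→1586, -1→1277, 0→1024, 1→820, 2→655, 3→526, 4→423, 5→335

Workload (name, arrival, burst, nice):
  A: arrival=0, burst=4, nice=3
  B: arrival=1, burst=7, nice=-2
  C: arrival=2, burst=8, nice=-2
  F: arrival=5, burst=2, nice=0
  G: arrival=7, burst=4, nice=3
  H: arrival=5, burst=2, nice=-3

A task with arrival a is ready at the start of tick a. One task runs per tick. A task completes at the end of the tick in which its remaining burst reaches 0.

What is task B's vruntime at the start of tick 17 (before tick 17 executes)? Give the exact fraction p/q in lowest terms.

t=0: vr[A=0] → run A
t=1: vr[A=512/263 B=512/263] → run A
t=2: vr[A=1024/263 B=512/263 C=512/263] → run B
t=3: vr[A=1024/263 B=540672/208559 C=512/263] → run C
t=4: vr[A=1024/263 B=540672/208559 C=540672/208559] → run B
t=5: vr[A=1024/263 B=675328/208559 C=540672/208559 F=540672/208559 H=540672/208559] → run C
t=6: vr[A=1024/263 B=675328/208559 C=675328/208559 F=540672/208559 H=540672/208559] → run F
t=7: vr[A=1024/263 B=675328/208559 C=675328/208559 F=749231/208559 G=540672/208559 H=540672/208559] → run G
t=8: vr[A=1024/263 B=675328/208559 C=675328/208559 F=749231/208559 G=946688/208559 H=540672/208559] → run H
t=9: vr[A=1024/263 B=675328/208559 C=675328/208559 F=749231/208559 G=946688/208559 H=1290042368/415240969] → run H
t=10: vr[A=1024/263 B=675328/208559 C=675328/208559 F=749231/208559 G=946688/208559] → run B
t=11: vr[A=1024/263 B=809984/208559 C=675328/208559 F=749231/208559 G=946688/208559] → run C
t=12: vr[A=1024/263 B=809984/208559 C=809984/208559 F=749231/208559 G=946688/208559] → run F
t=13: vr[A=1024/263 B=809984/208559 C=809984/208559 G=946688/208559] → run B
t=14: vr[A=1024/263 B=944640/208559 C=809984/208559 G=946688/208559] → run C
t=15: vr[A=1024/263 B=944640/208559 C=944640/208559 G=946688/208559] → run A
t=16: vr[A=1536/263 B=944640/208559 C=944640/208559 G=946688/208559] → run B
t=17: vr[A=1536/263 B=1079296/208559 C=944640/208559 G=946688/208559] → run C
t=18: vr[A=1536/263 B=1079296/208559 C=1079296/208559 G=946688/208559] → run G
t=19: vr[A=1536/263 B=1079296/208559 C=1079296/208559 G=1352704/208559] → run B
t=20: vr[A=1536/263 B=1213952/208559 C=1079296/208559 G=1352704/208559] → run C
t=21: vr[A=1536/263 B=1213952/208559 C=1213952/208559 G=1352704/208559] → run B
t=22: vr[A=1536/263 C=1213952/208559 G=1352704/208559] → run C
t=23: vr[A=1536/263 C=1348608/208559 G=1352704/208559] → run A
t=24: vr[C=1348608/208559 G=1352704/208559] → run C
t=25: vr[G=1352704/208559] → run G
t=26: vr[G=1758720/208559] → run G
t=27: (idle)
t=28: (idle)
t=29: (idle)
t=30: (idle)
t=31: (idle)
t=32: (idle)
t=33: (idle)

vruntime(B, start of tick 17) = 1079296/208559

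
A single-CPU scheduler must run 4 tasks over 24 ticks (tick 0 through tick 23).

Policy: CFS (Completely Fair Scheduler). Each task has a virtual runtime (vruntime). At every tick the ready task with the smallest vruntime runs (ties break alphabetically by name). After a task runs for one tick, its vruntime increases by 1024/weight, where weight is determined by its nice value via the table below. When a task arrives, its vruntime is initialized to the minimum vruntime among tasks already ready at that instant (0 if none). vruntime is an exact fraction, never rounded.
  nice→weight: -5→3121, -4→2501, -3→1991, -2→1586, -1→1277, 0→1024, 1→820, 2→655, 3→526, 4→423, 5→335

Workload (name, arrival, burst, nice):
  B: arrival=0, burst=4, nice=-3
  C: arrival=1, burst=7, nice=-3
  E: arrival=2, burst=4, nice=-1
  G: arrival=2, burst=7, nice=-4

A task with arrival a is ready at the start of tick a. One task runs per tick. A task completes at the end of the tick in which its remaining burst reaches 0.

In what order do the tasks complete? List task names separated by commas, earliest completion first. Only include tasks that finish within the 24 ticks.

completion order = B, E, G, C

t=0: vr[B=0] → run B
t=1: vr[B=1024/1991 C=1024/1991] → run B
t=2: vr[B=2048/1991 C=1024/1991 E=1024/1991 G=1024/1991] → run C
t=3: vr[B=2048/1991 C=2048/1991 E=1024/1991 G=1024/1991] → run E
t=4: vr[B=2048/1991 C=2048/1991 E=3346432/2542507 G=1024/1991] → run G
t=5: vr[B=2048/1991 C=2048/1991 E=3346432/2542507 G=4599808/4979491] → run G
t=6: vr[B=2048/1991 C=2048/1991 E=3346432/2542507 G=6638592/4979491] → run B
t=7: vr[B=3072/1991 C=2048/1991 E=3346432/2542507 G=6638592/4979491] → run C
t=8: vr[B=3072/1991 C=3072/1991 E=3346432/2542507 G=6638592/4979491] → run E
t=9: vr[B=3072/1991 C=3072/1991 E=5385216/2542507 G=6638592/4979491] → run G
t=10: vr[B=3072/1991 C=3072/1991 E=5385216/2542507 G=8677376/4979491] → run B
t=11: vr[C=3072/1991 E=5385216/2542507 G=8677376/4979491] → run C
t=12: vr[C=4096/1991 E=5385216/2542507 G=8677376/4979491] → run G
t=13: vr[C=4096/1991 E=5385216/2542507 G=10716160/4979491] → run C
t=14: vr[C=5120/1991 E=5385216/2542507 G=10716160/4979491] → run E
t=15: vr[C=5120/1991 E=7424000/2542507 G=10716160/4979491] → run G
t=16: vr[C=5120/1991 E=7424000/2542507 G=12754944/4979491] → run G
t=17: vr[C=5120/1991 E=7424000/2542507 G=14793728/4979491] → run C
t=18: vr[C=6144/1991 E=7424000/2542507 G=14793728/4979491] → run E
t=19: vr[C=6144/1991 G=14793728/4979491] → run G
t=20: vr[C=6144/1991] → run C
t=21: vr[C=7168/1991] → run C
t=22: (idle)
t=23: (idle)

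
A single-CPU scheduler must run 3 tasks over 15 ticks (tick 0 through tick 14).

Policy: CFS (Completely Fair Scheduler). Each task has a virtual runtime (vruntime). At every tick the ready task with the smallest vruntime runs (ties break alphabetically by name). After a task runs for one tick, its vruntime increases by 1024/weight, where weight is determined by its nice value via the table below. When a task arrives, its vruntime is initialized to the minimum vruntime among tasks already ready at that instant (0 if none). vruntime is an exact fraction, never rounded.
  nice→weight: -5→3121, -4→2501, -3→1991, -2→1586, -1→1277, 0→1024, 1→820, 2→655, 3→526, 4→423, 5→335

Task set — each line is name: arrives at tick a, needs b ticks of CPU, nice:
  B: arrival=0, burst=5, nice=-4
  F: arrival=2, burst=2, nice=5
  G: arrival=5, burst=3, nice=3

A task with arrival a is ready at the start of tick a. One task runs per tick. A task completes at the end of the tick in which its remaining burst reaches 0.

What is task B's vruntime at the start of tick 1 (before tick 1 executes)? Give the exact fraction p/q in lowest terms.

vruntime(B, start of tick 1) = 1024/2501

t=0: vr[B=0] → run B
t=1: vr[B=1024/2501] → run B
t=2: vr[B=2048/2501 F=2048/2501] → run B
t=3: vr[B=3072/2501 F=2048/2501] → run F
t=4: vr[B=3072/2501 F=3247104/837835] → run B
t=5: vr[B=4096/2501 F=3247104/837835 G=4096/2501] → run B
t=6: vr[F=3247104/837835 G=4096/2501] → run G
t=7: vr[F=3247104/837835 G=2357760/657763] → run G
t=8: vr[F=3247104/837835 G=3638272/657763] → run F
t=9: vr[G=3638272/657763] → run G
t=10: (idle)
t=11: (idle)
t=12: (idle)
t=13: (idle)
t=14: (idle)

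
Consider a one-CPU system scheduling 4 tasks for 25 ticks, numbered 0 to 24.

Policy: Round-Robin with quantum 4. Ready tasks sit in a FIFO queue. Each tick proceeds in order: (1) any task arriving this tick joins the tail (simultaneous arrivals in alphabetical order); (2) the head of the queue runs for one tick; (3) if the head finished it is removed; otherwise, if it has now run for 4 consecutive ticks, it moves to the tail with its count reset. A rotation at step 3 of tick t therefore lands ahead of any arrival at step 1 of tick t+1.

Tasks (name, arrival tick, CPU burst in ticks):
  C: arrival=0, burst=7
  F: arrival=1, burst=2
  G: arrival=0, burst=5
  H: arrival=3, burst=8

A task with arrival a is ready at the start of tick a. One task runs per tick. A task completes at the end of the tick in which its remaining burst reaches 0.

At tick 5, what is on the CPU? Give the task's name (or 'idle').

running at tick 5 = G

t=0: queue=[C,G] q_used=0 → run C
t=1: queue=[C,G,F] q_used=1 → run C
t=2: queue=[C,G,F] q_used=2 → run C
t=3: queue=[C,G,F,H] q_used=3 → run C
t=4: queue=[G,F,H,C] q_used=0 → run G
t=5: queue=[G,F,H,C] q_used=1 → run G
t=6: queue=[G,F,H,C] q_used=2 → run G
t=7: queue=[G,F,H,C] q_used=3 → run G
t=8: queue=[F,H,C,G] q_used=0 → run F
t=9: queue=[F,H,C,G] q_used=1 → run F
t=10: queue=[H,C,G] q_used=0 → run H
t=11: queue=[H,C,G] q_used=1 → run H
t=12: queue=[H,C,G] q_used=2 → run H
t=13: queue=[H,C,G] q_used=3 → run H
t=14: queue=[C,G,H] q_used=0 → run C
t=15: queue=[C,G,H] q_used=1 → run C
t=16: queue=[C,G,H] q_used=2 → run C
t=17: queue=[G,H] q_used=0 → run G
t=18: queue=[H] q_used=0 → run H
t=19: queue=[H] q_used=1 → run H
t=20: queue=[H] q_used=2 → run H
t=21: queue=[H] q_used=3 → run H
t=22: (idle)
t=23: (idle)
t=24: (idle)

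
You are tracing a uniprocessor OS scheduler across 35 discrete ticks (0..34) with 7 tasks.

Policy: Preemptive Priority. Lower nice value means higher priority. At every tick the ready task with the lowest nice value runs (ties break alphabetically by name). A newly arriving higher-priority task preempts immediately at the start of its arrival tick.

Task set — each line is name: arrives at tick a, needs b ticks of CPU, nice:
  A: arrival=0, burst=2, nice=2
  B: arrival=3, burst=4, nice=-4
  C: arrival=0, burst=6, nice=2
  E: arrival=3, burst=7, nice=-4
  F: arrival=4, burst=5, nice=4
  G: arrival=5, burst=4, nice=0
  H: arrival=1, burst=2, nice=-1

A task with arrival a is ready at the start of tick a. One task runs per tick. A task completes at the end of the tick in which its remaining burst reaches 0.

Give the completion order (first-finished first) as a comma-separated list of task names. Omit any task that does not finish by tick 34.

t=0: ready={A,C} → run A
t=1: ready={A,C,H} → run H
t=2: ready={A,C,H} → run H
t=3: ready={A,B,C,E} → run B
t=4: ready={A,B,C,E,F} → run B
t=5: ready={A,B,C,E,F,G} → run B
t=6: ready={A,B,C,E,F,G} → run B
t=7: ready={A,C,E,F,G} → run E
t=8: ready={A,C,E,F,G} → run E
t=9: ready={A,C,E,F,G} → run E
t=10: ready={A,C,E,F,G} → run E
t=11: ready={A,C,E,F,G} → run E
t=12: ready={A,C,E,F,G} → run E
t=13: ready={A,C,E,F,G} → run E
t=14: ready={A,C,F,G} → run G
t=15: ready={A,C,F,G} → run G
t=16: ready={A,C,F,G} → run G
t=17: ready={A,C,F,G} → run G
t=18: ready={A,C,F} → run A
t=19: ready={C,F} → run C
t=20: ready={C,F} → run C
t=21: ready={C,F} → run C
t=22: ready={C,F} → run C
t=23: ready={C,F} → run C
t=24: ready={C,F} → run C
t=25: ready={F} → run F
t=26: ready={F} → run F
t=27: ready={F} → run F
t=28: ready={F} → run F
t=29: ready={F} → run F
t=30: (idle)
t=31: (idle)
t=32: (idle)
t=33: (idle)
t=34: (idle)

completion order = H, B, E, G, A, C, F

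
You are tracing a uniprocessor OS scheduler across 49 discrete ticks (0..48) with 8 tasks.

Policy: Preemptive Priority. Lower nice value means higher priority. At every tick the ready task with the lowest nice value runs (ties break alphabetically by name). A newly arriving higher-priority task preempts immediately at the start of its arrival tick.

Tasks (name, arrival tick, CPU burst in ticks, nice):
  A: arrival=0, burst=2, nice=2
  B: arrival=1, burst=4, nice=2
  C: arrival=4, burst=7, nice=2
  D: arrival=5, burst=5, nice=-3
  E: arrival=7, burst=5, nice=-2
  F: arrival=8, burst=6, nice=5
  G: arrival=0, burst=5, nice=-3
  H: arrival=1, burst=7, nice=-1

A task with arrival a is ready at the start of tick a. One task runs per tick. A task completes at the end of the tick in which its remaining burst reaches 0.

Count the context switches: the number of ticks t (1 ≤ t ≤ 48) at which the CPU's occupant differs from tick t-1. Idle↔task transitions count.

context switches = 8

t=0: ready={A,G} → run G
t=1: ready={A,B,G,H} → run G
t=2: ready={A,B,G,H} → run G
t=3: ready={A,B,G,H} → run G
t=4: ready={A,B,C,G,H} → run G
t=5: ready={A,B,C,D,H} → run D
t=6: ready={A,B,C,D,H} → run D
t=7: ready={A,B,C,D,E,H} → run D
t=8: ready={A,B,C,D,E,F,H} → run D
t=9: ready={A,B,C,D,E,F,H} → run D
t=10: ready={A,B,C,E,F,H} → run E
t=11: ready={A,B,C,E,F,H} → run E
t=12: ready={A,B,C,E,F,H} → run E
t=13: ready={A,B,C,E,F,H} → run E
t=14: ready={A,B,C,E,F,H} → run E
t=15: ready={A,B,C,F,H} → run H
t=16: ready={A,B,C,F,H} → run H
t=17: ready={A,B,C,F,H} → run H
t=18: ready={A,B,C,F,H} → run H
t=19: ready={A,B,C,F,H} → run H
t=20: ready={A,B,C,F,H} → run H
t=21: ready={A,B,C,F,H} → run H
t=22: ready={A,B,C,F} → run A
t=23: ready={A,B,C,F} → run A
t=24: ready={B,C,F} → run B
t=25: ready={B,C,F} → run B
t=26: ready={B,C,F} → run B
t=27: ready={B,C,F} → run B
t=28: ready={C,F} → run C
t=29: ready={C,F} → run C
t=30: ready={C,F} → run C
t=31: ready={C,F} → run C
t=32: ready={C,F} → run C
t=33: ready={C,F} → run C
t=34: ready={C,F} → run C
t=35: ready={F} → run F
t=36: ready={F} → run F
t=37: ready={F} → run F
t=38: ready={F} → run F
t=39: ready={F} → run F
t=40: ready={F} → run F
t=41: (idle)
t=42: (idle)
t=43: (idle)
t=44: (idle)
t=45: (idle)
t=46: (idle)
t=47: (idle)
t=48: (idle)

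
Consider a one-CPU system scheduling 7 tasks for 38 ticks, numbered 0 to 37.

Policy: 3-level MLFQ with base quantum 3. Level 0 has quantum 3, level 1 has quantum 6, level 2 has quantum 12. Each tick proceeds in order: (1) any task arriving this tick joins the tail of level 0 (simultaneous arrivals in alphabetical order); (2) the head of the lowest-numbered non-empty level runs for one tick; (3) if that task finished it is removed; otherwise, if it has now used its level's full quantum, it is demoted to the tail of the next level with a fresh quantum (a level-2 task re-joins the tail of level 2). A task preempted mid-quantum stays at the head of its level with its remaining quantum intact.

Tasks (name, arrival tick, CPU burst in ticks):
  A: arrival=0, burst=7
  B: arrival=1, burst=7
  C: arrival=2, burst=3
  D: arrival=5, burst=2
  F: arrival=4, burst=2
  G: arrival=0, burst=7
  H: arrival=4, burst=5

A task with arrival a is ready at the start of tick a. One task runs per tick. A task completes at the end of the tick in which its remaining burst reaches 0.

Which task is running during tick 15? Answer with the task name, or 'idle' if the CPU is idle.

t=0: L0/L1/L2 = AG/-/- → run A
t=1: L0/L1/L2 = AGB/-/- → run A
t=2: L0/L1/L2 = AGBC/-/- → run A
t=3: L0/L1/L2 = GBC/A/- → run G
t=4: L0/L1/L2 = GBCFH/A/- → run G
t=5: L0/L1/L2 = GBCFHD/A/- → run G
t=6: L0/L1/L2 = BCFHD/AG/- → run B
t=7: L0/L1/L2 = BCFHD/AG/- → run B
t=8: L0/L1/L2 = BCFHD/AG/- → run B
t=9: L0/L1/L2 = CFHD/AGB/- → run C
t=10: L0/L1/L2 = CFHD/AGB/- → run C
t=11: L0/L1/L2 = CFHD/AGB/- → run C
t=12: L0/L1/L2 = FHD/AGB/- → run F
t=13: L0/L1/L2 = FHD/AGB/- → run F
t=14: L0/L1/L2 = HD/AGB/- → run H
t=15: L0/L1/L2 = HD/AGB/- → run H
t=16: L0/L1/L2 = HD/AGB/- → run H
t=17: L0/L1/L2 = D/AGBH/- → run D
t=18: L0/L1/L2 = D/AGBH/- → run D
t=19: L0/L1/L2 = -/AGBH/- → run A
t=20: L0/L1/L2 = -/AGBH/- → run A
t=21: L0/L1/L2 = -/AGBH/- → run A
t=22: L0/L1/L2 = -/AGBH/- → run A
t=23: L0/L1/L2 = -/GBH/- → run G
t=24: L0/L1/L2 = -/GBH/- → run G
t=25: L0/L1/L2 = -/GBH/- → run G
t=26: L0/L1/L2 = -/GBH/- → run G
t=27: L0/L1/L2 = -/BH/- → run B
t=28: L0/L1/L2 = -/BH/- → run B
t=29: L0/L1/L2 = -/BH/- → run B
t=30: L0/L1/L2 = -/BH/- → run B
t=31: L0/L1/L2 = -/H/- → run H
t=32: L0/L1/L2 = -/H/- → run H
t=33: (idle)
t=34: (idle)
t=35: (idle)
t=36: (idle)
t=37: (idle)

running at tick 15 = H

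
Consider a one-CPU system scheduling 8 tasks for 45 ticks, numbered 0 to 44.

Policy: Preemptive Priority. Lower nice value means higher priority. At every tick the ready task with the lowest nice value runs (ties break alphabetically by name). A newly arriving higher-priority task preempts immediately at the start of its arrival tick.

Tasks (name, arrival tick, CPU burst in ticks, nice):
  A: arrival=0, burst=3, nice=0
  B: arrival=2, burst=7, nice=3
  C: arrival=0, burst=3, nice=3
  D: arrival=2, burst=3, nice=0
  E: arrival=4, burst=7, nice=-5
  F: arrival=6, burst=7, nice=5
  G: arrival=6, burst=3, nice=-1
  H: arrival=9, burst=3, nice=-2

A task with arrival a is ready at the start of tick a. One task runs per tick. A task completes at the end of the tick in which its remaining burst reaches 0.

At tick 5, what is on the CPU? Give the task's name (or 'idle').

running at tick 5 = E

t=0: ready={A,C} → run A
t=1: ready={A,C} → run A
t=2: ready={A,B,C,D} → run A
t=3: ready={B,C,D} → run D
t=4: ready={B,C,D,E} → run E
t=5: ready={B,C,D,E} → run E
t=6: ready={B,C,D,E,F,G} → run E
t=7: ready={B,C,D,E,F,G} → run E
t=8: ready={B,C,D,E,F,G} → run E
t=9: ready={B,C,D,E,F,G,H} → run E
t=10: ready={B,C,D,E,F,G,H} → run E
t=11: ready={B,C,D,F,G,H} → run H
t=12: ready={B,C,D,F,G,H} → run H
t=13: ready={B,C,D,F,G,H} → run H
t=14: ready={B,C,D,F,G} → run G
t=15: ready={B,C,D,F,G} → run G
t=16: ready={B,C,D,F,G} → run G
t=17: ready={B,C,D,F} → run D
t=18: ready={B,C,D,F} → run D
t=19: ready={B,C,F} → run B
t=20: ready={B,C,F} → run B
t=21: ready={B,C,F} → run B
t=22: ready={B,C,F} → run B
t=23: ready={B,C,F} → run B
t=24: ready={B,C,F} → run B
t=25: ready={B,C,F} → run B
t=26: ready={C,F} → run C
t=27: ready={C,F} → run C
t=28: ready={C,F} → run C
t=29: ready={F} → run F
t=30: ready={F} → run F
t=31: ready={F} → run F
t=32: ready={F} → run F
t=33: ready={F} → run F
t=34: ready={F} → run F
t=35: ready={F} → run F
t=36: (idle)
t=37: (idle)
t=38: (idle)
t=39: (idle)
t=40: (idle)
t=41: (idle)
t=42: (idle)
t=43: (idle)
t=44: (idle)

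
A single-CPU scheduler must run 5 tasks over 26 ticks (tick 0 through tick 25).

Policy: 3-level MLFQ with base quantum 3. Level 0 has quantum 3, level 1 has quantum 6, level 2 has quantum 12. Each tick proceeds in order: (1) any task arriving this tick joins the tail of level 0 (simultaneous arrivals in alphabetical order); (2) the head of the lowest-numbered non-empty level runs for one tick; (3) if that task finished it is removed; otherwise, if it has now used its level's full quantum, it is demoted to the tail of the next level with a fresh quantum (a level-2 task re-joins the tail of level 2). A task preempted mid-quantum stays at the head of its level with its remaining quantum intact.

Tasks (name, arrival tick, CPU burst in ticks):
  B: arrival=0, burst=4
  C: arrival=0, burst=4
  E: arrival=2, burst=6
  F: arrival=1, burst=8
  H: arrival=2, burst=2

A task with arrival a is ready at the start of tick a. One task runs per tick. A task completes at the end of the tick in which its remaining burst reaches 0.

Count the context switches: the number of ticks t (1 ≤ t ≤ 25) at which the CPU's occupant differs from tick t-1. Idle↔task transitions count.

context switches = 9

t=0: L0/L1/L2 = BC/-/- → run B
t=1: L0/L1/L2 = BCF/-/- → run B
t=2: L0/L1/L2 = BCFEH/-/- → run B
t=3: L0/L1/L2 = CFEH/B/- → run C
t=4: L0/L1/L2 = CFEH/B/- → run C
t=5: L0/L1/L2 = CFEH/B/- → run C
t=6: L0/L1/L2 = FEH/BC/- → run F
t=7: L0/L1/L2 = FEH/BC/- → run F
t=8: L0/L1/L2 = FEH/BC/- → run F
t=9: L0/L1/L2 = EH/BCF/- → run E
t=10: L0/L1/L2 = EH/BCF/- → run E
t=11: L0/L1/L2 = EH/BCF/- → run E
t=12: L0/L1/L2 = H/BCFE/- → run H
t=13: L0/L1/L2 = H/BCFE/- → run H
t=14: L0/L1/L2 = -/BCFE/- → run B
t=15: L0/L1/L2 = -/CFE/- → run C
t=16: L0/L1/L2 = -/FE/- → run F
t=17: L0/L1/L2 = -/FE/- → run F
t=18: L0/L1/L2 = -/FE/- → run F
t=19: L0/L1/L2 = -/FE/- → run F
t=20: L0/L1/L2 = -/FE/- → run F
t=21: L0/L1/L2 = -/E/- → run E
t=22: L0/L1/L2 = -/E/- → run E
t=23: L0/L1/L2 = -/E/- → run E
t=24: (idle)
t=25: (idle)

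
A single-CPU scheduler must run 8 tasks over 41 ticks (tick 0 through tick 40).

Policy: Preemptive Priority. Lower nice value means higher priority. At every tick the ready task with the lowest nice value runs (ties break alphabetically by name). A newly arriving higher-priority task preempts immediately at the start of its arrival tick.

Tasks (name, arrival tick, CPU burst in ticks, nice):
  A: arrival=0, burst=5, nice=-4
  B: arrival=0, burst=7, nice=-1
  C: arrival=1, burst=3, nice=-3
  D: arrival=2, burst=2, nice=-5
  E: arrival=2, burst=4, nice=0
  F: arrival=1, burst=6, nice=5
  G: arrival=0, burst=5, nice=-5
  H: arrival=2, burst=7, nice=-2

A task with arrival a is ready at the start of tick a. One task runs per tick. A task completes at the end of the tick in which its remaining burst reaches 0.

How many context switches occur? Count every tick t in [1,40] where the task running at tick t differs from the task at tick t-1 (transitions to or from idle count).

t=0: ready={A,B,G} → run G
t=1: ready={A,B,C,F,G} → run G
t=2: ready={A,B,C,D,E,F,G,H} → run D
t=3: ready={A,B,C,D,E,F,G,H} → run D
t=4: ready={A,B,C,E,F,G,H} → run G
t=5: ready={A,B,C,E,F,G,H} → run G
t=6: ready={A,B,C,E,F,G,H} → run G
t=7: ready={A,B,C,E,F,H} → run A
t=8: ready={A,B,C,E,F,H} → run A
t=9: ready={A,B,C,E,F,H} → run A
t=10: ready={A,B,C,E,F,H} → run A
t=11: ready={A,B,C,E,F,H} → run A
t=12: ready={B,C,E,F,H} → run C
t=13: ready={B,C,E,F,H} → run C
t=14: ready={B,C,E,F,H} → run C
t=15: ready={B,E,F,H} → run H
t=16: ready={B,E,F,H} → run H
t=17: ready={B,E,F,H} → run H
t=18: ready={B,E,F,H} → run H
t=19: ready={B,E,F,H} → run H
t=20: ready={B,E,F,H} → run H
t=21: ready={B,E,F,H} → run H
t=22: ready={B,E,F} → run B
t=23: ready={B,E,F} → run B
t=24: ready={B,E,F} → run B
t=25: ready={B,E,F} → run B
t=26: ready={B,E,F} → run B
t=27: ready={B,E,F} → run B
t=28: ready={B,E,F} → run B
t=29: ready={E,F} → run E
t=30: ready={E,F} → run E
t=31: ready={E,F} → run E
t=32: ready={E,F} → run E
t=33: ready={F} → run F
t=34: ready={F} → run F
t=35: ready={F} → run F
t=36: ready={F} → run F
t=37: ready={F} → run F
t=38: ready={F} → run F
t=39: (idle)
t=40: (idle)

context switches = 9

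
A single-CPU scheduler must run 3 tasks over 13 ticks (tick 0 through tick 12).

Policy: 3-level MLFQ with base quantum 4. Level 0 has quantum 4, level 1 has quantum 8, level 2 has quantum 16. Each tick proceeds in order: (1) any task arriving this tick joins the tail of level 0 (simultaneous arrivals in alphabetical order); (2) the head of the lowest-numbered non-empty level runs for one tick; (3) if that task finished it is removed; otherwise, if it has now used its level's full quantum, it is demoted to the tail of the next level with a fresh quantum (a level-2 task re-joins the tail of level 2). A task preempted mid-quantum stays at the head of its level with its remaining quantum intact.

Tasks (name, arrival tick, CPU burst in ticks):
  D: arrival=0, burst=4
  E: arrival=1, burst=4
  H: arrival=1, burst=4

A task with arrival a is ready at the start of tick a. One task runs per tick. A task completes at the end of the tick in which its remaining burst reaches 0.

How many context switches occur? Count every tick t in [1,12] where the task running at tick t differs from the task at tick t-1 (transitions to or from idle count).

t=0: L0/L1/L2 = D/-/- → run D
t=1: L0/L1/L2 = DEH/-/- → run D
t=2: L0/L1/L2 = DEH/-/- → run D
t=3: L0/L1/L2 = DEH/-/- → run D
t=4: L0/L1/L2 = EH/-/- → run E
t=5: L0/L1/L2 = EH/-/- → run E
t=6: L0/L1/L2 = EH/-/- → run E
t=7: L0/L1/L2 = EH/-/- → run E
t=8: L0/L1/L2 = H/-/- → run H
t=9: L0/L1/L2 = H/-/- → run H
t=10: L0/L1/L2 = H/-/- → run H
t=11: L0/L1/L2 = H/-/- → run H
t=12: (idle)

context switches = 3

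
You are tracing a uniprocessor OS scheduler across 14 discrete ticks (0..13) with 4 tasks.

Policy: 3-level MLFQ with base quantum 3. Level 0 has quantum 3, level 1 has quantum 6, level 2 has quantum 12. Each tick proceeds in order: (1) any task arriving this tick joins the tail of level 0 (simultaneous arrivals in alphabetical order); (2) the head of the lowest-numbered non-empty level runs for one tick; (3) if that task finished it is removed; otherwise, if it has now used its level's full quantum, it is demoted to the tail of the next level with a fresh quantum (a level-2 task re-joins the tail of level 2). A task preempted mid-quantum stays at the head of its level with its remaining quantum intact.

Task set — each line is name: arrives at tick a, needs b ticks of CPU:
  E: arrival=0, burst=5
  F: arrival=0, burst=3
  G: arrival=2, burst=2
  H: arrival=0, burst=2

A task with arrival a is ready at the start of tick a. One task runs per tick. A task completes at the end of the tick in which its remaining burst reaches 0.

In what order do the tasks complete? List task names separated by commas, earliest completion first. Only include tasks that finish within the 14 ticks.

completion order = F, H, G, E

t=0: L0/L1/L2 = EFH/-/- → run E
t=1: L0/L1/L2 = EFH/-/- → run E
t=2: L0/L1/L2 = EFHG/-/- → run E
t=3: L0/L1/L2 = FHG/E/- → run F
t=4: L0/L1/L2 = FHG/E/- → run F
t=5: L0/L1/L2 = FHG/E/- → run F
t=6: L0/L1/L2 = HG/E/- → run H
t=7: L0/L1/L2 = HG/E/- → run H
t=8: L0/L1/L2 = G/E/- → run G
t=9: L0/L1/L2 = G/E/- → run G
t=10: L0/L1/L2 = -/E/- → run E
t=11: L0/L1/L2 = -/E/- → run E
t=12: (idle)
t=13: (idle)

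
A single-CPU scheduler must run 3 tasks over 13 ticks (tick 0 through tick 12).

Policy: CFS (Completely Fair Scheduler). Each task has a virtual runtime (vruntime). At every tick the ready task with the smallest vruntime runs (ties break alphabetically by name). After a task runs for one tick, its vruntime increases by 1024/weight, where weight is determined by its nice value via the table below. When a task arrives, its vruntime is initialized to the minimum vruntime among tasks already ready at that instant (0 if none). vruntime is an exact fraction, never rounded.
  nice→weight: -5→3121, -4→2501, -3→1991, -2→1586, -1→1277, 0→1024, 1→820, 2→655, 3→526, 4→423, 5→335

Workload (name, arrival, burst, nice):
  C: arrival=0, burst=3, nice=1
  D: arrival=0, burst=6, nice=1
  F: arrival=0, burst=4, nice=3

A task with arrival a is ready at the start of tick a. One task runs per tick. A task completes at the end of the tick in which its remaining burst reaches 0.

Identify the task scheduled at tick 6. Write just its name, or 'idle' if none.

t=0: vr[C=0 D=0 F=0] → run C
t=1: vr[C=256/205 D=0 F=0] → run D
t=2: vr[C=256/205 D=256/205 F=0] → run F
t=3: vr[C=256/205 D=256/205 F=512/263] → run C
t=4: vr[C=512/205 D=256/205 F=512/263] → run D
t=5: vr[C=512/205 D=512/205 F=512/263] → run F
t=6: vr[C=512/205 D=512/205 F=1024/263] → run C
t=7: vr[D=512/205 F=1024/263] → run D
t=8: vr[D=768/205 F=1024/263] → run D
t=9: vr[D=1024/205 F=1024/263] → run F
t=10: vr[D=1024/205 F=1536/263] → run D
t=11: vr[D=256/41 F=1536/263] → run F
t=12: vr[D=256/41] → run D

running at tick 6 = C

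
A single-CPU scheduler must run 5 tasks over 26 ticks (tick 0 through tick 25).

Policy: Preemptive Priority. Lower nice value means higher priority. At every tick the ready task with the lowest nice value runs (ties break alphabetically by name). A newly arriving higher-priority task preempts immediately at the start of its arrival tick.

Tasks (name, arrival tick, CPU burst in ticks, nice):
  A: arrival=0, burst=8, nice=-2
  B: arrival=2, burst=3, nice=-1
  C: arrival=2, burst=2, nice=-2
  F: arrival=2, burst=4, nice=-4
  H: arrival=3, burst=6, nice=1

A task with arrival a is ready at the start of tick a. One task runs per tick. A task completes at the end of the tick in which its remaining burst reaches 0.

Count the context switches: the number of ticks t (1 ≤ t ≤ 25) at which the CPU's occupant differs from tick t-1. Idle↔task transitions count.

context switches = 6

t=0: ready={A} → run A
t=1: ready={A} → run A
t=2: ready={A,B,C,F} → run F
t=3: ready={A,B,C,F,H} → run F
t=4: ready={A,B,C,F,H} → run F
t=5: ready={A,B,C,F,H} → run F
t=6: ready={A,B,C,H} → run A
t=7: ready={A,B,C,H} → run A
t=8: ready={A,B,C,H} → run A
t=9: ready={A,B,C,H} → run A
t=10: ready={A,B,C,H} → run A
t=11: ready={A,B,C,H} → run A
t=12: ready={B,C,H} → run C
t=13: ready={B,C,H} → run C
t=14: ready={B,H} → run B
t=15: ready={B,H} → run B
t=16: ready={B,H} → run B
t=17: ready={H} → run H
t=18: ready={H} → run H
t=19: ready={H} → run H
t=20: ready={H} → run H
t=21: ready={H} → run H
t=22: ready={H} → run H
t=23: (idle)
t=24: (idle)
t=25: (idle)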